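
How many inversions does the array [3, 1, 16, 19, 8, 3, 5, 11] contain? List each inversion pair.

Finding inversions in [3, 1, 16, 19, 8, 3, 5, 11]:

(0, 1): arr[0]=3 > arr[1]=1
(2, 4): arr[2]=16 > arr[4]=8
(2, 5): arr[2]=16 > arr[5]=3
(2, 6): arr[2]=16 > arr[6]=5
(2, 7): arr[2]=16 > arr[7]=11
(3, 4): arr[3]=19 > arr[4]=8
(3, 5): arr[3]=19 > arr[5]=3
(3, 6): arr[3]=19 > arr[6]=5
(3, 7): arr[3]=19 > arr[7]=11
(4, 5): arr[4]=8 > arr[5]=3
(4, 6): arr[4]=8 > arr[6]=5

Total inversions: 11

The array has 11 inversion(s): (0,1), (2,4), (2,5), (2,6), (2,7), (3,4), (3,5), (3,6), (3,7), (4,5), (4,6). Each pair (i,j) satisfies i < j and arr[i] > arr[j].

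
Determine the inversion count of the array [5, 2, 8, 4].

Finding inversions in [5, 2, 8, 4]:

(0, 1): arr[0]=5 > arr[1]=2
(0, 3): arr[0]=5 > arr[3]=4
(2, 3): arr[2]=8 > arr[3]=4

Total inversions: 3

The array has 3 inversion(s): (0,1), (0,3), (2,3). Each pair (i,j) satisfies i < j and arr[i] > arr[j].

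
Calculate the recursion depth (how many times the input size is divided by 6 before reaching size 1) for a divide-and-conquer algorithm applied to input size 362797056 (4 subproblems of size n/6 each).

For divide and conquer with division factor 6:

Problem sizes at each level:
Level 0: 362797056
Level 1: 60466176
Level 2: 10077696
Level 3: 1679616
Level 4: 279936
Level 5: 46656
Level 6: 7776
Level 7: 1296
Level 8: 216
Level 9: 36
Level 10: 6
Level 11: 1

The root is level 0 and the size-1 base case is level 11 (the tree spans levels 0 through 11, i.e. 12 levels counting the root), so the depth is the number of divisions: log_6(362797056) = 11

The recursion tree depth is log_6(362797056) = 11. At each level, the problem size is divided by 6, so it takes 11 divisions to reduce to a base case of size 1. The algorithm makes 4 recursive calls at each level.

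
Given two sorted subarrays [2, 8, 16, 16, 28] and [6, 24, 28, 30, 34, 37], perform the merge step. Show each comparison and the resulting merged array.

Merging process:

Compare 2 vs 6: take 2 from left. Merged: [2]
Compare 8 vs 6: take 6 from right. Merged: [2, 6]
Compare 8 vs 24: take 8 from left. Merged: [2, 6, 8]
Compare 16 vs 24: take 16 from left. Merged: [2, 6, 8, 16]
Compare 16 vs 24: take 16 from left. Merged: [2, 6, 8, 16, 16]
Compare 28 vs 24: take 24 from right. Merged: [2, 6, 8, 16, 16, 24]
Compare 28 vs 28: take 28 from left. Merged: [2, 6, 8, 16, 16, 24, 28]
Append remaining from right: [28, 30, 34, 37]. Merged: [2, 6, 8, 16, 16, 24, 28, 28, 30, 34, 37]

Final merged array: [2, 6, 8, 16, 16, 24, 28, 28, 30, 34, 37]
Total comparisons: 7

The merged array is [2, 6, 8, 16, 16, 24, 28, 28, 30, 34, 37], requiring 7 comparisons. The merge step runs in O(n) time where n is the total number of elements.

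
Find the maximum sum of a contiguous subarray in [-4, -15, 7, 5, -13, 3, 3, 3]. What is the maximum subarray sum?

Using Kadane's algorithm on [-4, -15, 7, 5, -13, 3, 3, 3]:

Scanning through the array:
Position 1 (value -15): max_ending_here = -15, max_so_far = -4
Position 2 (value 7): max_ending_here = 7, max_so_far = 7
Position 3 (value 5): max_ending_here = 12, max_so_far = 12
Position 4 (value -13): max_ending_here = -1, max_so_far = 12
Position 5 (value 3): max_ending_here = 3, max_so_far = 12
Position 6 (value 3): max_ending_here = 6, max_so_far = 12
Position 7 (value 3): max_ending_here = 9, max_so_far = 12

Maximum subarray: [7, 5]
Maximum sum: 12

The maximum subarray is [7, 5] with sum 12. This subarray runs from index 2 to index 3.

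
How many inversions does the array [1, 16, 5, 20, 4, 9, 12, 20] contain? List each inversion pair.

Finding inversions in [1, 16, 5, 20, 4, 9, 12, 20]:

(1, 2): arr[1]=16 > arr[2]=5
(1, 4): arr[1]=16 > arr[4]=4
(1, 5): arr[1]=16 > arr[5]=9
(1, 6): arr[1]=16 > arr[6]=12
(2, 4): arr[2]=5 > arr[4]=4
(3, 4): arr[3]=20 > arr[4]=4
(3, 5): arr[3]=20 > arr[5]=9
(3, 6): arr[3]=20 > arr[6]=12

Total inversions: 8

The array has 8 inversion(s): (1,2), (1,4), (1,5), (1,6), (2,4), (3,4), (3,5), (3,6). Each pair (i,j) satisfies i < j and arr[i] > arr[j].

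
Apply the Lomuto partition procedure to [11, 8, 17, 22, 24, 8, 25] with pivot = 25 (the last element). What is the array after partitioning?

Lomuto partition with pivot = 25:

Initial array: [11, 8, 17, 22, 24, 8, 25]

arr[0]=11 <= 25: swap with position 0, array becomes [11, 8, 17, 22, 24, 8, 25]
arr[1]=8 <= 25: swap with position 1, array becomes [11, 8, 17, 22, 24, 8, 25]
arr[2]=17 <= 25: swap with position 2, array becomes [11, 8, 17, 22, 24, 8, 25]
arr[3]=22 <= 25: swap with position 3, array becomes [11, 8, 17, 22, 24, 8, 25]
arr[4]=24 <= 25: swap with position 4, array becomes [11, 8, 17, 22, 24, 8, 25]
arr[5]=8 <= 25: swap with position 5, array becomes [11, 8, 17, 22, 24, 8, 25]

Place pivot at position 6: [11, 8, 17, 22, 24, 8, 25]
Pivot position: 6

After partitioning with pivot 25, the array becomes [11, 8, 17, 22, 24, 8, 25]. The pivot is placed at index 6. All elements to the left of the pivot are <= 25, and all elements to the right are > 25.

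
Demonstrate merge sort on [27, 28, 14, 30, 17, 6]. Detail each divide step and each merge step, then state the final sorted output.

Merge sort trace:

Split: [27, 28, 14, 30, 17, 6] -> [27, 28, 14] and [30, 17, 6]
  Split: [27, 28, 14] -> [27] and [28, 14]
    Split: [28, 14] -> [28] and [14]
    Merge: [28] + [14] -> [14, 28]
  Merge: [27] + [14, 28] -> [14, 27, 28]
  Split: [30, 17, 6] -> [30] and [17, 6]
    Split: [17, 6] -> [17] and [6]
    Merge: [17] + [6] -> [6, 17]
  Merge: [30] + [6, 17] -> [6, 17, 30]
Merge: [14, 27, 28] + [6, 17, 30] -> [6, 14, 17, 27, 28, 30]

Final sorted array: [6, 14, 17, 27, 28, 30]

The merge sort proceeds by recursively splitting the array and merging sorted halves.
After all merges, the sorted array is [6, 14, 17, 27, 28, 30].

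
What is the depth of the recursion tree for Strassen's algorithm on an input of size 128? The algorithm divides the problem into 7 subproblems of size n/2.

For divide and conquer with division factor 2:

Problem sizes at each level:
Level 0: 128
Level 1: 64
Level 2: 32
Level 3: 16
Level 4: 8
Level 5: 4
Level 6: 2
Level 7: 1

The root is level 0 and the size-1 base case is level 7 (the tree spans levels 0 through 7, i.e. 8 levels counting the root), so the depth is the number of divisions: log_2(128) = 7

The recursion tree depth is log_2(128) = 7. At each level, the problem size is divided by 2, so it takes 7 divisions to reduce to a base case of size 1. The algorithm makes 7 recursive calls at each level.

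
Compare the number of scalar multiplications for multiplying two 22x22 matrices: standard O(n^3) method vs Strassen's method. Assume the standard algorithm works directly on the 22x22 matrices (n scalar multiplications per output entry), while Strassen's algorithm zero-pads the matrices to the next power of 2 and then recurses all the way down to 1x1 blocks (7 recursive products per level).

Matrix multiplication for 22x22 matrices:

Strassen's algorithm requires power-of-2 dimensions. Pad 22x22 to 32x32 (next power of 2).

Standard algorithm: 22^3 = 10648 multiplications
Strassen's algorithm: 7^(log2(32)) = 7^5 = 16807 multiplications
Difference: 10648 - 16807 = -6159 (Strassen uses MORE here due to padding overhead — for small or just-over-power-of-2 n, padding can outweigh the per-level savings)

Standard: 10648 multiplications (22^3). Strassen: 16807 multiplications (7^5, after padding to 32x32). Strassen reduces 8 recursive multiplications to 7 at each level.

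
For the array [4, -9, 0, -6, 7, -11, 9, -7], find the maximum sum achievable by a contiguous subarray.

Using Kadane's algorithm on [4, -9, 0, -6, 7, -11, 9, -7]:

Scanning through the array:
Position 1 (value -9): max_ending_here = -5, max_so_far = 4
Position 2 (value 0): max_ending_here = 0, max_so_far = 4
Position 3 (value -6): max_ending_here = -6, max_so_far = 4
Position 4 (value 7): max_ending_here = 7, max_so_far = 7
Position 5 (value -11): max_ending_here = -4, max_so_far = 7
Position 6 (value 9): max_ending_here = 9, max_so_far = 9
Position 7 (value -7): max_ending_here = 2, max_so_far = 9

Maximum subarray: [9]
Maximum sum: 9

The maximum subarray is [9] with sum 9. This subarray runs from index 6 to index 6.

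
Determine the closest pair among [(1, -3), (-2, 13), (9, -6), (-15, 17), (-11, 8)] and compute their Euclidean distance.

Computing all pairwise distances among 5 points:

d((1, -3), (-2, 13)) = 16.2788
d((1, -3), (9, -6)) = 8.544 <-- minimum
d((1, -3), (-15, 17)) = 25.6125
d((1, -3), (-11, 8)) = 16.2788
d((-2, 13), (9, -6)) = 21.9545
d((-2, 13), (-15, 17)) = 13.6015
d((-2, 13), (-11, 8)) = 10.2956
d((9, -6), (-15, 17)) = 33.2415
d((9, -6), (-11, 8)) = 24.4131
d((-15, 17), (-11, 8)) = 9.8489

Closest pair: (1, -3) and (9, -6) with distance 8.544

The closest pair is (1, -3) and (9, -6) with Euclidean distance 8.544. For 5 points, brute-force pairwise comparison is shown above. For large n, the divide-and-conquer algorithm (sort by x, recurse on halves, check the dividing strip) achieves O(n log n).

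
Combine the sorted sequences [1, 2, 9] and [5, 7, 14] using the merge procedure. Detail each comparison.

Merging process:

Compare 1 vs 5: take 1 from left. Merged: [1]
Compare 2 vs 5: take 2 from left. Merged: [1, 2]
Compare 9 vs 5: take 5 from right. Merged: [1, 2, 5]
Compare 9 vs 7: take 7 from right. Merged: [1, 2, 5, 7]
Compare 9 vs 14: take 9 from left. Merged: [1, 2, 5, 7, 9]
Append remaining from right: [14]. Merged: [1, 2, 5, 7, 9, 14]

Final merged array: [1, 2, 5, 7, 9, 14]
Total comparisons: 5

The merged array is [1, 2, 5, 7, 9, 14], requiring 5 comparisons. The merge step runs in O(n) time where n is the total number of elements.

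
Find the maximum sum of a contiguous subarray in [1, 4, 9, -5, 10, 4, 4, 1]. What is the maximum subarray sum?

Using Kadane's algorithm on [1, 4, 9, -5, 10, 4, 4, 1]:

Scanning through the array:
Position 1 (value 4): max_ending_here = 5, max_so_far = 5
Position 2 (value 9): max_ending_here = 14, max_so_far = 14
Position 3 (value -5): max_ending_here = 9, max_so_far = 14
Position 4 (value 10): max_ending_here = 19, max_so_far = 19
Position 5 (value 4): max_ending_here = 23, max_so_far = 23
Position 6 (value 4): max_ending_here = 27, max_so_far = 27
Position 7 (value 1): max_ending_here = 28, max_so_far = 28

Maximum subarray: [1, 4, 9, -5, 10, 4, 4, 1]
Maximum sum: 28

The maximum subarray is [1, 4, 9, -5, 10, 4, 4, 1] with sum 28. This subarray runs from index 0 to index 7.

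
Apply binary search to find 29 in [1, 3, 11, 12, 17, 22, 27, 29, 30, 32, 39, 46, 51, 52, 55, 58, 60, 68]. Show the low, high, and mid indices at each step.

Binary search for 29 in [1, 3, 11, 12, 17, 22, 27, 29, 30, 32, 39, 46, 51, 52, 55, 58, 60, 68]:

lo=0, hi=17, mid=8, arr[mid]=30 -> 30 > 29, search left half
lo=0, hi=7, mid=3, arr[mid]=12 -> 12 < 29, search right half
lo=4, hi=7, mid=5, arr[mid]=22 -> 22 < 29, search right half
lo=6, hi=7, mid=6, arr[mid]=27 -> 27 < 29, search right half
lo=7, hi=7, mid=7, arr[mid]=29 -> Found target at index 7!

Binary search finds 29 at index 7 after 5 comparisons. The search repeatedly halves the search space by comparing with the middle element.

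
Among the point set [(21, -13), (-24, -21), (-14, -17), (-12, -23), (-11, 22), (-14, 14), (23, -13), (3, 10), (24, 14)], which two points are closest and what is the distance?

Computing all pairwise distances among 9 points:

d((21, -13), (-24, -21)) = 45.7056
d((21, -13), (-14, -17)) = 35.2278
d((21, -13), (-12, -23)) = 34.4819
d((21, -13), (-11, 22)) = 47.4236
d((21, -13), (-14, 14)) = 44.2041
d((21, -13), (23, -13)) = 2.0 <-- minimum
d((21, -13), (3, 10)) = 29.2062
d((21, -13), (24, 14)) = 27.1662
d((-24, -21), (-14, -17)) = 10.7703
d((-24, -21), (-12, -23)) = 12.1655
d((-24, -21), (-11, 22)) = 44.9222
d((-24, -21), (-14, 14)) = 36.4005
d((-24, -21), (23, -13)) = 47.676
d((-24, -21), (3, 10)) = 41.1096
d((-24, -21), (24, 14)) = 59.4054
d((-14, -17), (-12, -23)) = 6.3246
d((-14, -17), (-11, 22)) = 39.1152
d((-14, -17), (-14, 14)) = 31.0
d((-14, -17), (23, -13)) = 37.2156
d((-14, -17), (3, 10)) = 31.9061
d((-14, -17), (24, 14)) = 49.0408
d((-12, -23), (-11, 22)) = 45.0111
d((-12, -23), (-14, 14)) = 37.054
d((-12, -23), (23, -13)) = 36.4005
d((-12, -23), (3, 10)) = 36.2491
d((-12, -23), (24, 14)) = 51.6236
d((-11, 22), (-14, 14)) = 8.544
d((-11, 22), (23, -13)) = 48.7955
d((-11, 22), (3, 10)) = 18.4391
d((-11, 22), (24, 14)) = 35.9026
d((-14, 14), (23, -13)) = 45.8039
d((-14, 14), (3, 10)) = 17.4642
d((-14, 14), (24, 14)) = 38.0
d((23, -13), (3, 10)) = 30.4795
d((23, -13), (24, 14)) = 27.0185
d((3, 10), (24, 14)) = 21.3776

Closest pair: (21, -13) and (23, -13) with distance 2.0

The closest pair is (21, -13) and (23, -13) with Euclidean distance 2.0. For 9 points, brute-force pairwise comparison is shown above. For large n, the divide-and-conquer algorithm (sort by x, recurse on halves, check the dividing strip) achieves O(n log n).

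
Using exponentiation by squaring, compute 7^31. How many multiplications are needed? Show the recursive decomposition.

Computing 7^31 by squaring (build up from 7^1; each line after the first costs one multiplication):

7^1 = 7
7^2 = (7^1)^2 = 7^2 = 49
7^3 = 7 * 7^2 = 7 * 49 = 343
7^6 = (7^3)^2 = 343^2 = 117649
7^7 = 7 * 7^6 = 7 * 117649 = 823543
7^14 = (7^7)^2 = 823543^2 = 678223072849
7^15 = 7 * 7^14 = 7 * 678223072849 = 4747561509943
7^30 = (7^15)^2 = 4747561509943^2 = 22539340290692258087863249
7^31 = 7 * 7^30 = 7 * 22539340290692258087863249 = 157775382034845806615042743

Result: 157775382034845806615042743
Multiplications needed: 8 (8 lines after 7^1)

7^31 = 157775382034845806615042743. Using exponentiation by squaring, this requires 8 multiplications. The key idea: if the exponent is even, square the half-power; if odd, multiply by the base once.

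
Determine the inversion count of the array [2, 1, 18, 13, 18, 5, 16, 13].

Finding inversions in [2, 1, 18, 13, 18, 5, 16, 13]:

(0, 1): arr[0]=2 > arr[1]=1
(2, 3): arr[2]=18 > arr[3]=13
(2, 5): arr[2]=18 > arr[5]=5
(2, 6): arr[2]=18 > arr[6]=16
(2, 7): arr[2]=18 > arr[7]=13
(3, 5): arr[3]=13 > arr[5]=5
(4, 5): arr[4]=18 > arr[5]=5
(4, 6): arr[4]=18 > arr[6]=16
(4, 7): arr[4]=18 > arr[7]=13
(6, 7): arr[6]=16 > arr[7]=13

Total inversions: 10

The array has 10 inversion(s): (0,1), (2,3), (2,5), (2,6), (2,7), (3,5), (4,5), (4,6), (4,7), (6,7). Each pair (i,j) satisfies i < j and arr[i] > arr[j].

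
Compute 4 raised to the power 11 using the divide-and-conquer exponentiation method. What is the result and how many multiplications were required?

Computing 4^11 by squaring (build up from 4^1; each line after the first costs one multiplication):

4^1 = 4
4^2 = (4^1)^2 = 4^2 = 16
4^4 = (4^2)^2 = 16^2 = 256
4^5 = 4 * 4^4 = 4 * 256 = 1024
4^10 = (4^5)^2 = 1024^2 = 1048576
4^11 = 4 * 4^10 = 4 * 1048576 = 4194304

Result: 4194304
Multiplications needed: 5 (5 lines after 4^1)

4^11 = 4194304. Using exponentiation by squaring, this requires 5 multiplications. The key idea: if the exponent is even, square the half-power; if odd, multiply by the base once.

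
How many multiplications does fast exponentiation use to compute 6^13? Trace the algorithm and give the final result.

Computing 6^13 by squaring (build up from 6^1; each line after the first costs one multiplication):

6^1 = 6
6^2 = (6^1)^2 = 6^2 = 36
6^3 = 6 * 6^2 = 6 * 36 = 216
6^6 = (6^3)^2 = 216^2 = 46656
6^12 = (6^6)^2 = 46656^2 = 2176782336
6^13 = 6 * 6^12 = 6 * 2176782336 = 13060694016

Result: 13060694016
Multiplications needed: 5 (5 lines after 6^1)

6^13 = 13060694016. Using exponentiation by squaring, this requires 5 multiplications. The key idea: if the exponent is even, square the half-power; if odd, multiply by the base once.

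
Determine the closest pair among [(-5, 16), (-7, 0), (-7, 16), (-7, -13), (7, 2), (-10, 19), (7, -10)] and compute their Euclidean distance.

Computing all pairwise distances among 7 points:

d((-5, 16), (-7, 0)) = 16.1245
d((-5, 16), (-7, 16)) = 2.0 <-- minimum
d((-5, 16), (-7, -13)) = 29.0689
d((-5, 16), (7, 2)) = 18.4391
d((-5, 16), (-10, 19)) = 5.831
d((-5, 16), (7, -10)) = 28.6356
d((-7, 0), (-7, 16)) = 16.0
d((-7, 0), (-7, -13)) = 13.0
d((-7, 0), (7, 2)) = 14.1421
d((-7, 0), (-10, 19)) = 19.2354
d((-7, 0), (7, -10)) = 17.2047
d((-7, 16), (-7, -13)) = 29.0
d((-7, 16), (7, 2)) = 19.799
d((-7, 16), (-10, 19)) = 4.2426
d((-7, 16), (7, -10)) = 29.5296
d((-7, -13), (7, 2)) = 20.5183
d((-7, -13), (-10, 19)) = 32.1403
d((-7, -13), (7, -10)) = 14.3178
d((7, 2), (-10, 19)) = 24.0416
d((7, 2), (7, -10)) = 12.0
d((-10, 19), (7, -10)) = 33.6155

Closest pair: (-5, 16) and (-7, 16) with distance 2.0

The closest pair is (-5, 16) and (-7, 16) with Euclidean distance 2.0. For 7 points, brute-force pairwise comparison is shown above. For large n, the divide-and-conquer algorithm (sort by x, recurse on halves, check the dividing strip) achieves O(n log n).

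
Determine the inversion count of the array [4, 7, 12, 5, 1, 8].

Finding inversions in [4, 7, 12, 5, 1, 8]:

(0, 4): arr[0]=4 > arr[4]=1
(1, 3): arr[1]=7 > arr[3]=5
(1, 4): arr[1]=7 > arr[4]=1
(2, 3): arr[2]=12 > arr[3]=5
(2, 4): arr[2]=12 > arr[4]=1
(2, 5): arr[2]=12 > arr[5]=8
(3, 4): arr[3]=5 > arr[4]=1

Total inversions: 7

The array has 7 inversion(s): (0,4), (1,3), (1,4), (2,3), (2,4), (2,5), (3,4). Each pair (i,j) satisfies i < j and arr[i] > arr[j].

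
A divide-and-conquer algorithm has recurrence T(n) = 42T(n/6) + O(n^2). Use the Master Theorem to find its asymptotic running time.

Master Theorem for T(n) = 42T(n/6) + O(n^2):

a = 42, b = 6, c = 2
log_b(a) = log_6(42) = 2.0860

Case 1: c = 2 < log_6(42) = 2.0860
T(n) = O(n^(log_6 42))

For T(n) = 42T(n/6) + O(n^2): log_6(42) = 2.0860. This is Case 1 of the Master Theorem (c < log_b(a), work dominated by leaves), giving O(n^(log_6 42)).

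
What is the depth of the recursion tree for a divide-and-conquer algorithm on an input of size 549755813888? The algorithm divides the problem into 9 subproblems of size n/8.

For divide and conquer with division factor 8:

Problem sizes at each level:
Level 0: 549755813888
Level 1: 68719476736
Level 2: 8589934592
Level 3: 1073741824
Level 4: 134217728
Level 5: 16777216
Level 6: 2097152
Level 7: 262144
Level 8: 32768
Level 9: 4096
Level 10: 512
Level 11: 64
Level 12: 8
Level 13: 1

The root is level 0 and the size-1 base case is level 13 (the tree spans levels 0 through 13, i.e. 14 levels counting the root), so the depth is the number of divisions: log_8(549755813888) = 13

The recursion tree depth is log_8(549755813888) = 13. At each level, the problem size is divided by 8, so it takes 13 divisions to reduce to a base case of size 1. The algorithm makes 9 recursive calls at each level.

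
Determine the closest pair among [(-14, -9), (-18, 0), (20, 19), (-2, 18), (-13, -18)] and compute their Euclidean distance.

Computing all pairwise distances among 5 points:

d((-14, -9), (-18, 0)) = 9.8489
d((-14, -9), (20, 19)) = 44.0454
d((-14, -9), (-2, 18)) = 29.5466
d((-14, -9), (-13, -18)) = 9.0554 <-- minimum
d((-18, 0), (20, 19)) = 42.4853
d((-18, 0), (-2, 18)) = 24.0832
d((-18, 0), (-13, -18)) = 18.6815
d((20, 19), (-2, 18)) = 22.0227
d((20, 19), (-13, -18)) = 49.5782
d((-2, 18), (-13, -18)) = 37.6431

Closest pair: (-14, -9) and (-13, -18) with distance 9.0554

The closest pair is (-14, -9) and (-13, -18) with Euclidean distance 9.0554. For 5 points, brute-force pairwise comparison is shown above. For large n, the divide-and-conquer algorithm (sort by x, recurse on halves, check the dividing strip) achieves O(n log n).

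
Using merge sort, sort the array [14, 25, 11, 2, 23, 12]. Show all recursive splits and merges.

Merge sort trace:

Split: [14, 25, 11, 2, 23, 12] -> [14, 25, 11] and [2, 23, 12]
  Split: [14, 25, 11] -> [14] and [25, 11]
    Split: [25, 11] -> [25] and [11]
    Merge: [25] + [11] -> [11, 25]
  Merge: [14] + [11, 25] -> [11, 14, 25]
  Split: [2, 23, 12] -> [2] and [23, 12]
    Split: [23, 12] -> [23] and [12]
    Merge: [23] + [12] -> [12, 23]
  Merge: [2] + [12, 23] -> [2, 12, 23]
Merge: [11, 14, 25] + [2, 12, 23] -> [2, 11, 12, 14, 23, 25]

Final sorted array: [2, 11, 12, 14, 23, 25]

The merge sort proceeds by recursively splitting the array and merging sorted halves.
After all merges, the sorted array is [2, 11, 12, 14, 23, 25].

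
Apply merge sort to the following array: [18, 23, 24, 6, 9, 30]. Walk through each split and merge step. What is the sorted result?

Merge sort trace:

Split: [18, 23, 24, 6, 9, 30] -> [18, 23, 24] and [6, 9, 30]
  Split: [18, 23, 24] -> [18] and [23, 24]
    Split: [23, 24] -> [23] and [24]
    Merge: [23] + [24] -> [23, 24]
  Merge: [18] + [23, 24] -> [18, 23, 24]
  Split: [6, 9, 30] -> [6] and [9, 30]
    Split: [9, 30] -> [9] and [30]
    Merge: [9] + [30] -> [9, 30]
  Merge: [6] + [9, 30] -> [6, 9, 30]
Merge: [18, 23, 24] + [6, 9, 30] -> [6, 9, 18, 23, 24, 30]

Final sorted array: [6, 9, 18, 23, 24, 30]

The merge sort proceeds by recursively splitting the array and merging sorted halves.
After all merges, the sorted array is [6, 9, 18, 23, 24, 30].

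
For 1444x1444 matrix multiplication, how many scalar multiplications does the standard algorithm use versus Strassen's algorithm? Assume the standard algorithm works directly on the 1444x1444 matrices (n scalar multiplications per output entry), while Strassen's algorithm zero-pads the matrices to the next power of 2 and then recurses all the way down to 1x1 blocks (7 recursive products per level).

Matrix multiplication for 1444x1444 matrices:

Strassen's algorithm requires power-of-2 dimensions. Pad 1444x1444 to 2048x2048 (next power of 2).

Standard algorithm: 1444^3 = 3010936384 multiplications
Strassen's algorithm: 7^(log2(2048)) = 7^11 = 1977326743 multiplications
Savings: 3010936384 - 1977326743 = 1033609641 multiplications

Standard: 3010936384 multiplications (1444^3). Strassen: 1977326743 multiplications (7^11, after padding to 2048x2048). Strassen reduces 8 recursive multiplications to 7 at each level.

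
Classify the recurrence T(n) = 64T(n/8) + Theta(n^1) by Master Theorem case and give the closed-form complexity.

Master Theorem for T(n) = 64T(n/8) + O(n^1):

a = 64, b = 8, c = 1
log_b(a) = log_8(64) = 2.0000

Case 1: c = 1 < log_8(64) = 2.0000
T(n) = O(n^(log_8 64)) = O(n^2)

For T(n) = 64T(n/8) + O(n^1): log_8(64) = 2.0000. This is Case 1 of the Master Theorem (c < log_b(a), work dominated by leaves), giving O(n^2).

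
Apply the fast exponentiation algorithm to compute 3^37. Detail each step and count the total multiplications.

Computing 3^37 by squaring (build up from 3^1; each line after the first costs one multiplication):

3^1 = 3
3^2 = (3^1)^2 = 3^2 = 9
3^4 = (3^2)^2 = 9^2 = 81
3^8 = (3^4)^2 = 81^2 = 6561
3^9 = 3 * 3^8 = 3 * 6561 = 19683
3^18 = (3^9)^2 = 19683^2 = 387420489
3^36 = (3^18)^2 = 387420489^2 = 150094635296999121
3^37 = 3 * 3^36 = 3 * 150094635296999121 = 450283905890997363

Result: 450283905890997363
Multiplications needed: 7 (7 lines after 3^1)

3^37 = 450283905890997363. Using exponentiation by squaring, this requires 7 multiplications. The key idea: if the exponent is even, square the half-power; if odd, multiply by the base once.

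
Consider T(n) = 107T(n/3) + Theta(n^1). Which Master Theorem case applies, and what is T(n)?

Master Theorem for T(n) = 107T(n/3) + O(n^1):

a = 107, b = 3, c = 1
log_b(a) = log_3(107) = 4.2534

Case 1: c = 1 < log_3(107) = 4.2534
T(n) = O(n^(log_3 107))

For T(n) = 107T(n/3) + O(n^1): log_3(107) = 4.2534. This is Case 1 of the Master Theorem (c < log_b(a), work dominated by leaves), giving O(n^(log_3 107)).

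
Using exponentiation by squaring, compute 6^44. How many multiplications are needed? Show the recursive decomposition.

Computing 6^44 by squaring (build up from 6^1; each line after the first costs one multiplication):

6^1 = 6
6^2 = (6^1)^2 = 6^2 = 36
6^4 = (6^2)^2 = 36^2 = 1296
6^5 = 6 * 6^4 = 6 * 1296 = 7776
6^10 = (6^5)^2 = 7776^2 = 60466176
6^11 = 6 * 6^10 = 6 * 60466176 = 362797056
6^22 = (6^11)^2 = 362797056^2 = 131621703842267136
6^44 = (6^22)^2 = 131621703842267136^2 = 17324272922341479351919144385642496

Result: 17324272922341479351919144385642496
Multiplications needed: 7 (7 lines after 6^1)

6^44 = 17324272922341479351919144385642496. Using exponentiation by squaring, this requires 7 multiplications. The key idea: if the exponent is even, square the half-power; if odd, multiply by the base once.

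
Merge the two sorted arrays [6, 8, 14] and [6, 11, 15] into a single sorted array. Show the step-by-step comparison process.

Merging process:

Compare 6 vs 6: take 6 from left. Merged: [6]
Compare 8 vs 6: take 6 from right. Merged: [6, 6]
Compare 8 vs 11: take 8 from left. Merged: [6, 6, 8]
Compare 14 vs 11: take 11 from right. Merged: [6, 6, 8, 11]
Compare 14 vs 15: take 14 from left. Merged: [6, 6, 8, 11, 14]
Append remaining from right: [15]. Merged: [6, 6, 8, 11, 14, 15]

Final merged array: [6, 6, 8, 11, 14, 15]
Total comparisons: 5

The merged array is [6, 6, 8, 11, 14, 15], requiring 5 comparisons. The merge step runs in O(n) time where n is the total number of elements.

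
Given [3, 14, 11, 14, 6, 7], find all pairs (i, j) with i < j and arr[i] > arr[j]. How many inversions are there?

Finding inversions in [3, 14, 11, 14, 6, 7]:

(1, 2): arr[1]=14 > arr[2]=11
(1, 4): arr[1]=14 > arr[4]=6
(1, 5): arr[1]=14 > arr[5]=7
(2, 4): arr[2]=11 > arr[4]=6
(2, 5): arr[2]=11 > arr[5]=7
(3, 4): arr[3]=14 > arr[4]=6
(3, 5): arr[3]=14 > arr[5]=7

Total inversions: 7

The array has 7 inversion(s): (1,2), (1,4), (1,5), (2,4), (2,5), (3,4), (3,5). Each pair (i,j) satisfies i < j and arr[i] > arr[j].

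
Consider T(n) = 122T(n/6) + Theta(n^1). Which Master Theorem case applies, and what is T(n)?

Master Theorem for T(n) = 122T(n/6) + O(n^1):

a = 122, b = 6, c = 1
log_b(a) = log_6(122) = 2.6812

Case 1: c = 1 < log_6(122) = 2.6812
T(n) = O(n^(log_6 122))

For T(n) = 122T(n/6) + O(n^1): log_6(122) = 2.6812. This is Case 1 of the Master Theorem (c < log_b(a), work dominated by leaves), giving O(n^(log_6 122)).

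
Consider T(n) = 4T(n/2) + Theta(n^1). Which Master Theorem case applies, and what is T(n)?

Master Theorem for T(n) = 4T(n/2) + O(n^1):

a = 4, b = 2, c = 1
log_b(a) = log_2(4) = 2.0000

Case 1: c = 1 < log_2(4) = 2.0000
T(n) = O(n^(log_2 4)) = O(n^2)

For T(n) = 4T(n/2) + O(n^1): log_2(4) = 2.0000. This is Case 1 of the Master Theorem (c < log_b(a), work dominated by leaves), giving O(n^2).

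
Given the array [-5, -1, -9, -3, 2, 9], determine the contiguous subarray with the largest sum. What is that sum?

Using Kadane's algorithm on [-5, -1, -9, -3, 2, 9]:

Scanning through the array:
Position 1 (value -1): max_ending_here = -1, max_so_far = -1
Position 2 (value -9): max_ending_here = -9, max_so_far = -1
Position 3 (value -3): max_ending_here = -3, max_so_far = -1
Position 4 (value 2): max_ending_here = 2, max_so_far = 2
Position 5 (value 9): max_ending_here = 11, max_so_far = 11

Maximum subarray: [2, 9]
Maximum sum: 11

The maximum subarray is [2, 9] with sum 11. This subarray runs from index 4 to index 5.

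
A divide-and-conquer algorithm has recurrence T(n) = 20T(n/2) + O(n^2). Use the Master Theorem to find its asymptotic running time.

Master Theorem for T(n) = 20T(n/2) + O(n^2):

a = 20, b = 2, c = 2
log_b(a) = log_2(20) = 4.3219

Case 1: c = 2 < log_2(20) = 4.3219
T(n) = O(n^(log_2 20))

For T(n) = 20T(n/2) + O(n^2): log_2(20) = 4.3219. This is Case 1 of the Master Theorem (c < log_b(a), work dominated by leaves), giving O(n^(log_2 20)).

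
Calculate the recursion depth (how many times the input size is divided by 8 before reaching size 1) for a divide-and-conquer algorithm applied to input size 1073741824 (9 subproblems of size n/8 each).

For divide and conquer with division factor 8:

Problem sizes at each level:
Level 0: 1073741824
Level 1: 134217728
Level 2: 16777216
Level 3: 2097152
Level 4: 262144
Level 5: 32768
Level 6: 4096
Level 7: 512
Level 8: 64
Level 9: 8
Level 10: 1

The root is level 0 and the size-1 base case is level 10 (the tree spans levels 0 through 10, i.e. 11 levels counting the root), so the depth is the number of divisions: log_8(1073741824) = 10

The recursion tree depth is log_8(1073741824) = 10. At each level, the problem size is divided by 8, so it takes 10 divisions to reduce to a base case of size 1. The algorithm makes 9 recursive calls at each level.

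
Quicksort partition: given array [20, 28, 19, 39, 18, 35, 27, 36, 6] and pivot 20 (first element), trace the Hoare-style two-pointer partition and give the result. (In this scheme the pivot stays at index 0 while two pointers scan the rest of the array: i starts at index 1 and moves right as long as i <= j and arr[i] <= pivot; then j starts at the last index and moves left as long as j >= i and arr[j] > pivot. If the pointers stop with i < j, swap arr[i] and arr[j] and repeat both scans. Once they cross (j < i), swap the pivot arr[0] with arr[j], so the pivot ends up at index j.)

Hoare-style two-pointer partition with pivot = 20:

Initial array: [20, 28, 19, 39, 18, 35, 27, 36, 6]

Pointers start at i = 1, j = 8.
i stops at index 1 (arr[1]=28 > 20), j stops at index 8 (arr[8]=6 <= 20): swap arr[1] and arr[8], array becomes [20, 6, 19, 39, 18, 35, 27, 36, 28]
i stops at index 3 (arr[3]=39 > 20), j stops at index 4 (arr[4]=18 <= 20): swap arr[3] and arr[4], array becomes [20, 6, 19, 18, 39, 35, 27, 36, 28]
i ends at 4, j ends at 3: the pointers have crossed (j < i), so scanning stops.

Swap pivot arr[0] with arr[3] to place pivot at position 3: [18, 6, 19, 20, 39, 35, 27, 36, 28]
Pivot position: 3

After partitioning with pivot 20, the array becomes [18, 6, 19, 20, 39, 35, 27, 36, 28]. The pivot is placed at index 3. All elements to the left of the pivot are <= 20, and all elements to the right are > 20.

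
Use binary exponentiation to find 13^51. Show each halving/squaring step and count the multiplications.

Computing 13^51 by squaring (build up from 13^1; each line after the first costs one multiplication):

13^1 = 13
13^2 = (13^1)^2 = 13^2 = 169
13^3 = 13 * 13^2 = 13 * 169 = 2197
13^6 = (13^3)^2 = 2197^2 = 4826809
13^12 = (13^6)^2 = 4826809^2 = 23298085122481
13^24 = (13^12)^2 = 23298085122481^2 = 542800770374370512771595361
13^25 = 13 * 13^24 = 13 * 542800770374370512771595361 = 7056410014866816666030739693
13^50 = (13^25)^2 = 7056410014866816666030739693^2 = 49792922297912707801714181535533618316401192004725734249
13^51 = 13 * 13^50 = 13 * 49792922297912707801714181535533618316401192004725734249 = 647307989872865201422284359961937038113215496061434545237

Result: 647307989872865201422284359961937038113215496061434545237
Multiplications needed: 8 (8 lines after 13^1)

13^51 = 647307989872865201422284359961937038113215496061434545237. Using exponentiation by squaring, this requires 8 multiplications. The key idea: if the exponent is even, square the half-power; if odd, multiply by the base once.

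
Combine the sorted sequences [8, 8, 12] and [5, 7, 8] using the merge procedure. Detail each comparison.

Merging process:

Compare 8 vs 5: take 5 from right. Merged: [5]
Compare 8 vs 7: take 7 from right. Merged: [5, 7]
Compare 8 vs 8: take 8 from left. Merged: [5, 7, 8]
Compare 8 vs 8: take 8 from left. Merged: [5, 7, 8, 8]
Compare 12 vs 8: take 8 from right. Merged: [5, 7, 8, 8, 8]
Append remaining from left: [12]. Merged: [5, 7, 8, 8, 8, 12]

Final merged array: [5, 7, 8, 8, 8, 12]
Total comparisons: 5

The merged array is [5, 7, 8, 8, 8, 12], requiring 5 comparisons. The merge step runs in O(n) time where n is the total number of elements.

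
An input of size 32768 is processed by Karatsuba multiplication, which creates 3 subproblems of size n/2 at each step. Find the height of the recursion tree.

For divide and conquer with division factor 2:

Problem sizes at each level:
Level 0: 32768
Level 1: 16384
Level 2: 8192
Level 3: 4096
Level 4: 2048
Level 5: 1024
Level 6: 512
Level 7: 256
Level 8: 128
Level 9: 64
Level 10: 32
Level 11: 16
Level 12: 8
Level 13: 4
Level 14: 2
Level 15: 1

The root is level 0 and the size-1 base case is level 15 (the tree spans levels 0 through 15, i.e. 16 levels counting the root), so the depth is the number of divisions: log_2(32768) = 15

The recursion tree depth is log_2(32768) = 15. At each level, the problem size is divided by 2, so it takes 15 divisions to reduce to a base case of size 1. The algorithm makes 3 recursive calls at each level.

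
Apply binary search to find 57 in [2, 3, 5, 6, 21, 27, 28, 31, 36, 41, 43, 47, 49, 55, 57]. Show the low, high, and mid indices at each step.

Binary search for 57 in [2, 3, 5, 6, 21, 27, 28, 31, 36, 41, 43, 47, 49, 55, 57]:

lo=0, hi=14, mid=7, arr[mid]=31 -> 31 < 57, search right half
lo=8, hi=14, mid=11, arr[mid]=47 -> 47 < 57, search right half
lo=12, hi=14, mid=13, arr[mid]=55 -> 55 < 57, search right half
lo=14, hi=14, mid=14, arr[mid]=57 -> Found target at index 14!

Binary search finds 57 at index 14 after 4 comparisons. The search repeatedly halves the search space by comparing with the middle element.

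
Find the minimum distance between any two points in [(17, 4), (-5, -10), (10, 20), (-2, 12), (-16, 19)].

Computing all pairwise distances among 5 points:

d((17, 4), (-5, -10)) = 26.0768
d((17, 4), (10, 20)) = 17.4642
d((17, 4), (-2, 12)) = 20.6155
d((17, 4), (-16, 19)) = 36.2491
d((-5, -10), (10, 20)) = 33.541
d((-5, -10), (-2, 12)) = 22.2036
d((-5, -10), (-16, 19)) = 31.0161
d((10, 20), (-2, 12)) = 14.4222 <-- minimum
d((10, 20), (-16, 19)) = 26.0192
d((-2, 12), (-16, 19)) = 15.6525

Closest pair: (10, 20) and (-2, 12) with distance 14.4222

The closest pair is (10, 20) and (-2, 12) with Euclidean distance 14.4222. For 5 points, brute-force pairwise comparison is shown above. For large n, the divide-and-conquer algorithm (sort by x, recurse on halves, check the dividing strip) achieves O(n log n).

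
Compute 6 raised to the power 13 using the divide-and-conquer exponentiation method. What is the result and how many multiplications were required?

Computing 6^13 by squaring (build up from 6^1; each line after the first costs one multiplication):

6^1 = 6
6^2 = (6^1)^2 = 6^2 = 36
6^3 = 6 * 6^2 = 6 * 36 = 216
6^6 = (6^3)^2 = 216^2 = 46656
6^12 = (6^6)^2 = 46656^2 = 2176782336
6^13 = 6 * 6^12 = 6 * 2176782336 = 13060694016

Result: 13060694016
Multiplications needed: 5 (5 lines after 6^1)

6^13 = 13060694016. Using exponentiation by squaring, this requires 5 multiplications. The key idea: if the exponent is even, square the half-power; if odd, multiply by the base once.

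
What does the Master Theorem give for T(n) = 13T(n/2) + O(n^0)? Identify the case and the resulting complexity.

Master Theorem for T(n) = 13T(n/2) + O(n^0):

a = 13, b = 2, c = 0
log_b(a) = log_2(13) = 3.7004

Case 1: c = 0 < log_2(13) = 3.7004
T(n) = O(n^(log_2 13))

For T(n) = 13T(n/2) + O(n^0): log_2(13) = 3.7004. This is Case 1 of the Master Theorem (c < log_b(a), work dominated by leaves), giving O(n^(log_2 13)).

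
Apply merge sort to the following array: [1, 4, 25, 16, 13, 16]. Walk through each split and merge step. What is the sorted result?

Merge sort trace:

Split: [1, 4, 25, 16, 13, 16] -> [1, 4, 25] and [16, 13, 16]
  Split: [1, 4, 25] -> [1] and [4, 25]
    Split: [4, 25] -> [4] and [25]
    Merge: [4] + [25] -> [4, 25]
  Merge: [1] + [4, 25] -> [1, 4, 25]
  Split: [16, 13, 16] -> [16] and [13, 16]
    Split: [13, 16] -> [13] and [16]
    Merge: [13] + [16] -> [13, 16]
  Merge: [16] + [13, 16] -> [13, 16, 16]
Merge: [1, 4, 25] + [13, 16, 16] -> [1, 4, 13, 16, 16, 25]

Final sorted array: [1, 4, 13, 16, 16, 25]

The merge sort proceeds by recursively splitting the array and merging sorted halves.
After all merges, the sorted array is [1, 4, 13, 16, 16, 25].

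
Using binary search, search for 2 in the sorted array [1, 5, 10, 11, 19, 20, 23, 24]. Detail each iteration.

Binary search for 2 in [1, 5, 10, 11, 19, 20, 23, 24]:

lo=0, hi=7, mid=3, arr[mid]=11 -> 11 > 2, search left half
lo=0, hi=2, mid=1, arr[mid]=5 -> 5 > 2, search left half
lo=0, hi=0, mid=0, arr[mid]=1 -> 1 < 2, search right half
lo=1 > hi=0, target 2 not found

Binary search determines that 2 is not in the array after 3 comparisons. The search space was exhausted without finding the target.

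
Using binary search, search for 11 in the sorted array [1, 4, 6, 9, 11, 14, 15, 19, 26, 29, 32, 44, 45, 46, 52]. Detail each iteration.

Binary search for 11 in [1, 4, 6, 9, 11, 14, 15, 19, 26, 29, 32, 44, 45, 46, 52]:

lo=0, hi=14, mid=7, arr[mid]=19 -> 19 > 11, search left half
lo=0, hi=6, mid=3, arr[mid]=9 -> 9 < 11, search right half
lo=4, hi=6, mid=5, arr[mid]=14 -> 14 > 11, search left half
lo=4, hi=4, mid=4, arr[mid]=11 -> Found target at index 4!

Binary search finds 11 at index 4 after 4 comparisons. The search repeatedly halves the search space by comparing with the middle element.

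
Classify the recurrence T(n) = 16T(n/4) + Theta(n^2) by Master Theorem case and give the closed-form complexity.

Master Theorem for T(n) = 16T(n/4) + O(n^2):

a = 16, b = 4, c = 2
log_b(a) = log_4(16) = 2.0000

Case 2: c = 2 = log_4(16) = 2.0000
T(n) = O(n^2 log n) = O(n^2 log n)

For T(n) = 16T(n/4) + O(n^2): log_4(16) = 2.0000. This is Case 2 of the Master Theorem (c = log_b(a), equal work at all levels), giving O(n^2 log n).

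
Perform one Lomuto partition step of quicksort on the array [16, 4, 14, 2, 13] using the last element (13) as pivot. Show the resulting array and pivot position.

Lomuto partition with pivot = 13:

Initial array: [16, 4, 14, 2, 13]

arr[0]=16 > 13: no swap
arr[1]=4 <= 13: swap with position 0, array becomes [4, 16, 14, 2, 13]
arr[2]=14 > 13: no swap
arr[3]=2 <= 13: swap with position 1, array becomes [4, 2, 14, 16, 13]

Place pivot at position 2: [4, 2, 13, 16, 14]
Pivot position: 2

After partitioning with pivot 13, the array becomes [4, 2, 13, 16, 14]. The pivot is placed at index 2. All elements to the left of the pivot are <= 13, and all elements to the right are > 13.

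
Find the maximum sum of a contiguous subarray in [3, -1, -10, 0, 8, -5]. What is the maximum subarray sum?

Using Kadane's algorithm on [3, -1, -10, 0, 8, -5]:

Scanning through the array:
Position 1 (value -1): max_ending_here = 2, max_so_far = 3
Position 2 (value -10): max_ending_here = -8, max_so_far = 3
Position 3 (value 0): max_ending_here = 0, max_so_far = 3
Position 4 (value 8): max_ending_here = 8, max_so_far = 8
Position 5 (value -5): max_ending_here = 3, max_so_far = 8

Maximum subarray: [0, 8]
Maximum sum: 8

The maximum subarray is [0, 8] with sum 8. This subarray runs from index 3 to index 4.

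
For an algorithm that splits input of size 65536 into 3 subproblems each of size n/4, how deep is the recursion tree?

For divide and conquer with division factor 4:

Problem sizes at each level:
Level 0: 65536
Level 1: 16384
Level 2: 4096
Level 3: 1024
Level 4: 256
Level 5: 64
Level 6: 16
Level 7: 4
Level 8: 1

The root is level 0 and the size-1 base case is level 8 (the tree spans levels 0 through 8, i.e. 9 levels counting the root), so the depth is the number of divisions: log_4(65536) = 8

The recursion tree depth is log_4(65536) = 8. At each level, the problem size is divided by 4, so it takes 8 divisions to reduce to a base case of size 1. The algorithm makes 3 recursive calls at each level.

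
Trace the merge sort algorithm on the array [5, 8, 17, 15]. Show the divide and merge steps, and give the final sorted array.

Merge sort trace:

Split: [5, 8, 17, 15] -> [5, 8] and [17, 15]
  Split: [5, 8] -> [5] and [8]
  Merge: [5] + [8] -> [5, 8]
  Split: [17, 15] -> [17] and [15]
  Merge: [17] + [15] -> [15, 17]
Merge: [5, 8] + [15, 17] -> [5, 8, 15, 17]

Final sorted array: [5, 8, 15, 17]

The merge sort proceeds by recursively splitting the array and merging sorted halves.
After all merges, the sorted array is [5, 8, 15, 17].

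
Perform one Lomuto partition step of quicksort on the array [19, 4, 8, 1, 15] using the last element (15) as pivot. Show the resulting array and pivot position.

Lomuto partition with pivot = 15:

Initial array: [19, 4, 8, 1, 15]

arr[0]=19 > 15: no swap
arr[1]=4 <= 15: swap with position 0, array becomes [4, 19, 8, 1, 15]
arr[2]=8 <= 15: swap with position 1, array becomes [4, 8, 19, 1, 15]
arr[3]=1 <= 15: swap with position 2, array becomes [4, 8, 1, 19, 15]

Place pivot at position 3: [4, 8, 1, 15, 19]
Pivot position: 3

After partitioning with pivot 15, the array becomes [4, 8, 1, 15, 19]. The pivot is placed at index 3. All elements to the left of the pivot are <= 15, and all elements to the right are > 15.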